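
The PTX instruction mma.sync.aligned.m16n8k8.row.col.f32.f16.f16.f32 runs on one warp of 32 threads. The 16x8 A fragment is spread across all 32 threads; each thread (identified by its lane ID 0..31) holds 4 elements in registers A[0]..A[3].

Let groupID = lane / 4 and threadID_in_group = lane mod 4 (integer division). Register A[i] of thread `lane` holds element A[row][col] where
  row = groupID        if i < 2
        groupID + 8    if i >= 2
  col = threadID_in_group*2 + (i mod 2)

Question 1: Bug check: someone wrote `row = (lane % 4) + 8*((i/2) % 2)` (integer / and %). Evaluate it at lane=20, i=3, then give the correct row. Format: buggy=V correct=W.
buggy=8 correct=13

`(lane % 4) + 8*((i/2) % 2)`[20,3]⇒8
L=20⇒gr=20>>2=5, th=20&3=0
[3]⇒row 5+8=13  col 0·2+1=1
row: 8 vs 13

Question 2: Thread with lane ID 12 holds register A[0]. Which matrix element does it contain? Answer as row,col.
lane 12=>12/4=3, 12 mod 4=0
i=0  r:3+0=>3  c:2·0+0=>0

3,0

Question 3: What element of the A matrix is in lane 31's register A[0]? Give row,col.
7,6

31: g=7,t=3
[0] (7+0,3*2+0) = (7,6)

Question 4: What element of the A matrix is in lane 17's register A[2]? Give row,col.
L=17->g=17>>2=4, t=17&3=1
[2]->row 4+8=12  col 1·2+0=2

12,2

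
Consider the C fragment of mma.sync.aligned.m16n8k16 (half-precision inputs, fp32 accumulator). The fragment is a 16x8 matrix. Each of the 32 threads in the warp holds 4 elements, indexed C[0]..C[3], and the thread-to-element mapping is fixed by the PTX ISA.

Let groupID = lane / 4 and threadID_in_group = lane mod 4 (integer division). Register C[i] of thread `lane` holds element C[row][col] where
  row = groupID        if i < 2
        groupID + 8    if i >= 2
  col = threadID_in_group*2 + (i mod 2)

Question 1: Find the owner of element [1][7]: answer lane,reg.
7,1

r=1⇒gr=1,Rb=0  c=7⇒th=3,odd=1
L=1*4+3=7  i=0*2+1=1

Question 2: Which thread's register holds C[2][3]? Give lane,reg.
r: 2->gid=2,r8=0  c: 3->tid=1,i&1=1
L=2*4+1=9  i=0*2+1=1

9,1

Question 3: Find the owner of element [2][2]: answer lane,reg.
r=2->g=2,rb=0  c=2->t=1,b0=0
L=2*4+1=9  i=0*2+0=0

9,0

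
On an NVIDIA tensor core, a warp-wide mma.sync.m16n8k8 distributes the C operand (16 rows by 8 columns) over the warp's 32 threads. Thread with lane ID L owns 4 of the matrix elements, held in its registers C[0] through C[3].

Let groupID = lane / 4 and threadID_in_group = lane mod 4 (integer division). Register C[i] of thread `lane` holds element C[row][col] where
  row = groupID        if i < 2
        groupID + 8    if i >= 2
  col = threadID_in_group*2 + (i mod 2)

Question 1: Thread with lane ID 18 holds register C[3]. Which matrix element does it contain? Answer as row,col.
12,5

18: grp=4,tig=2
[3] (4+8,2*2+1) = (12,5)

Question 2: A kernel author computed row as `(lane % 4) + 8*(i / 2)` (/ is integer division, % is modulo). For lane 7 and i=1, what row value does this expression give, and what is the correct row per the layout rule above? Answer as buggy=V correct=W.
buggy=3 correct=1

`(lane % 4) + 8*(i / 2)`[7,1]=>3
lane 7=>7/4=1, 7 mod 4=3
i=1  r:1+0=>1  c:2·3+1=>7
row: 3 vs 1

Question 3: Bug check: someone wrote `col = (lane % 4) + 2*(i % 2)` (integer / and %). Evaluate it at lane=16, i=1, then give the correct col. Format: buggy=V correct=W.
buggy=2 correct=1

`(lane % 4) + 2*(i % 2)`[16,1]⇒2
16: gr=4,th=0
[1] (4+0,0*2+1) = (4,1)
col: 2 vs 1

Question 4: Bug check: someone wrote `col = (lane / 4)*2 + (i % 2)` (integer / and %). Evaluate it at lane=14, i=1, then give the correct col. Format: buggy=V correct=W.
`(lane / 4)*2 + (i % 2)`[14,1]⇒7
L=14⇒gr=14>>2=3, th=14&3=2
[1]⇒row 3+0=3  col 2·2+1=5
col: 7 vs 5

buggy=7 correct=5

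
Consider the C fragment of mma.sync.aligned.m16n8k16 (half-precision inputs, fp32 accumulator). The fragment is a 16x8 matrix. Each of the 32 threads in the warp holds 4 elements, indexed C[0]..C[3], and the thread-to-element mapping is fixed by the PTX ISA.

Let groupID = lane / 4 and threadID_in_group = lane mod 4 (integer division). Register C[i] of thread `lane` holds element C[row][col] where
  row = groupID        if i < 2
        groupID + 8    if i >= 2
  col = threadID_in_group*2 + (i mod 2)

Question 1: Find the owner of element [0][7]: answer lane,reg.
3,1

r=0→G=0,rhi=0  c=7→T=3,p=1
L=0*4+3=3  i=0*2+1=1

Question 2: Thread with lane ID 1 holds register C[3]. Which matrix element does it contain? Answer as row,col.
8,3

lane 1: g=0 (1/4), t=1 (1%4)
i=3: r=0+8=8, c=1*2+1=3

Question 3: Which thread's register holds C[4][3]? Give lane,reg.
17,1

r=4⇒gr=4,Rb=0  c=3⇒th=1,odd=1
L=4*4+1=17  i=0*2+1=1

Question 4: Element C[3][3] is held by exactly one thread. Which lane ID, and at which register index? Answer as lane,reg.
13,1

r=3⇒gr=3,Rb=0  c=3⇒th=1,odd=1
L=3*4+1=13  i=0*2+1=1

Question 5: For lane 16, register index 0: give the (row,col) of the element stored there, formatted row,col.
16: G=4,T=0
[0] (4+0,0*2+0) = (4,0)

4,0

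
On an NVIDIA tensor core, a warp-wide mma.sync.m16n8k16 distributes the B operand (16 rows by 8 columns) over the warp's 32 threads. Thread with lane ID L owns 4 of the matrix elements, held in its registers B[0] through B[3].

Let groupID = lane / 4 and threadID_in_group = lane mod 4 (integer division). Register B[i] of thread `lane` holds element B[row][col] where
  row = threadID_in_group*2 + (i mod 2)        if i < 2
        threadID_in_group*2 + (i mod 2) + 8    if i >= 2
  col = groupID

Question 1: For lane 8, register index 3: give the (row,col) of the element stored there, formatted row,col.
9,2

lane 8=>8/4=2, 8 mod 4=0
i=3  r:2·0+1+8=>9  c:2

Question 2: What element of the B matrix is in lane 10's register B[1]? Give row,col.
5,2

L=10→G=10>>2=2, T=10&3=2
[1]→row 2·2+1+0=5  col G=2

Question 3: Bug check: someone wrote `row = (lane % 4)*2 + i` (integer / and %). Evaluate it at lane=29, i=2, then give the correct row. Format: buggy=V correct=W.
buggy=4 correct=10

`(lane % 4)*2 + i`[29,2]->4
lane 29: g=7 (29/4), t=1 (29%4)
i=2: r=1*2+0+8=10, c=g=7
row: 4 vs 10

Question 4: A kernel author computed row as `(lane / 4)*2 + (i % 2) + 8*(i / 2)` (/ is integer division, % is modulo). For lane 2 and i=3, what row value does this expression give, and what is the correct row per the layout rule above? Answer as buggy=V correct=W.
buggy=9 correct=13

`(lane / 4)*2 + (i % 2) + 8*(i / 2)`[2,3]→9
L=2→G=2>>2=0, T=2&3=2
[3]→row 2·2+1+8=13  col G=0
row: 9 vs 13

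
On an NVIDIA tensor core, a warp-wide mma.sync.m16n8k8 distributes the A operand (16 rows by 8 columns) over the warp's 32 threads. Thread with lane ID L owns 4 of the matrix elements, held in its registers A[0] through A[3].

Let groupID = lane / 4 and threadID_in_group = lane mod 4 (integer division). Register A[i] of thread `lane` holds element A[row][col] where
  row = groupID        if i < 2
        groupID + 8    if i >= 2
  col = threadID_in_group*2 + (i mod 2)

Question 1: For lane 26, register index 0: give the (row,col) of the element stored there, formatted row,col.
6,4

26: gr=6,th=2
[0] (6+0,2*2+0) = (6,4)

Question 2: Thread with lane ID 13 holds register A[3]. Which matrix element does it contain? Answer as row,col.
L=13⇒gr=13>>2=3, th=13&3=1
[3]⇒row 3+8=11  col 1·2+1=3

11,3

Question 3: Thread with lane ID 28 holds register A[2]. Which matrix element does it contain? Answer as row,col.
15,0

L=28→G=28>>2=7, T=28&3=0
[2]→row 7+8=15  col 0·2+0=0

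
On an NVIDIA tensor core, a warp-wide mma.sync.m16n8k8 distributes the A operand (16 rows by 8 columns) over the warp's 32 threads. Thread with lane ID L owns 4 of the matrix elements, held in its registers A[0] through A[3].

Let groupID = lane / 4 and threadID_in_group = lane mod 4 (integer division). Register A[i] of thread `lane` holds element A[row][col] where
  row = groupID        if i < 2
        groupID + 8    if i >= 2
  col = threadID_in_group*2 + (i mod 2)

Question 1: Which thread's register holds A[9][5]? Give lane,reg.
r: 9->gid=1,r8=1  c: 5->tid=2,i&1=1
L=1*4+2=6  i=1*2+1=3

6,3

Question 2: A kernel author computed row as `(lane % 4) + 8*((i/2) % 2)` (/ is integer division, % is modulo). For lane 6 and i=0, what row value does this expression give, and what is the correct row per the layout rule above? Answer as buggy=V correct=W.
buggy=2 correct=1

`(lane % 4) + 8*((i/2) % 2)`[6,0]->2
6: g=1,t=2
[0] (1+0,2*2+0) = (1,4)
row: 2 vs 1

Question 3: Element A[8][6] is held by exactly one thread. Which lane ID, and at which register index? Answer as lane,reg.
r:8=>grp=0,rB=1  c:6=>tig=3,lo=0
L=0*4+3=3  i=1*2+0=2

3,2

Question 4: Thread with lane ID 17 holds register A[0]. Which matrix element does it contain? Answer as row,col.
L=17=>grp=17>>2=4, tig=17&3=1
[0]=>row 4+0=4  col 1·2+0=2

4,2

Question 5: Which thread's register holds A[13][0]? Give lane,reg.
r: 13->gid=5,r8=1  c: 0->tid=0,i&1=0
L=5*4+0=20  i=1*2+0=2

20,2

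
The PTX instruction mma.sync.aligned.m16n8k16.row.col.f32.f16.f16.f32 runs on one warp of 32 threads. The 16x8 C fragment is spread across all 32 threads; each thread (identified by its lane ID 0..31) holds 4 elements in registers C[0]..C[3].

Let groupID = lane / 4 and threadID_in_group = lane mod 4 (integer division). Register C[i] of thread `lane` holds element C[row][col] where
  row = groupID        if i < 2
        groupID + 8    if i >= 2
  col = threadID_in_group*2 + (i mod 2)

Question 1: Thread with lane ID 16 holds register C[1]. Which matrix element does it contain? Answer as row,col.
4,1

lane 16: g=4 (16/4), t=0 (16%4)
i=1: r=4+0=4, c=0*2+1=1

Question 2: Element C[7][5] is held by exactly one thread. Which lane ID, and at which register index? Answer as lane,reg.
30,1

r: 7->gid=7,r8=0  c: 5->tid=2,i&1=1
L=7*4+2=30  i=0*2+1=1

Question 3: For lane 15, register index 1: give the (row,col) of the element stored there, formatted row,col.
lane 15->15/4=3, 15 mod 4=3
i=1  r:3+0->3  c:2·3+1->7

3,7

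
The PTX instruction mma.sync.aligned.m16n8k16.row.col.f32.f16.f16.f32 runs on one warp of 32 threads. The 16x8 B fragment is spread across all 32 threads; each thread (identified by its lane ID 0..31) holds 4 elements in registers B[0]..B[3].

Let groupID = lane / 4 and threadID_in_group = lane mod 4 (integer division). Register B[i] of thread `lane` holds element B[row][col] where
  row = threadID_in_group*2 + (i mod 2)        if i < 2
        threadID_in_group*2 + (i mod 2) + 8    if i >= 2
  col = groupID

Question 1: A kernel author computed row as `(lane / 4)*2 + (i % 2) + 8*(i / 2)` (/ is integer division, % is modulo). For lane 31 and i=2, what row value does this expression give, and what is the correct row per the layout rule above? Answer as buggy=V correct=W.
buggy=22 correct=14

`(lane / 4)*2 + (i % 2) + 8*(i / 2)`[31,2]⇒22
lane 31: gr=7 (31/4), th=3 (31%4)
i=2: r=3*2+0+8=14, c=gr=7
row: 22 vs 14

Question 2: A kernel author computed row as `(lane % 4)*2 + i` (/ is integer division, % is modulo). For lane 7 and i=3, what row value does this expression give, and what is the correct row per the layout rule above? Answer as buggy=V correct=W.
buggy=9 correct=15

`(lane % 4)*2 + i`[7,3]=>9
lane 7=>7/4=1, 7 mod 4=3
i=3  r:2·3+1+8=>15  c:1
row: 9 vs 15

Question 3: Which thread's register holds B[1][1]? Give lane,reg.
c=1⇒gr=1  r=1⇒Rb=0,th=0,odd=1
L=1*4+0=4  i=0*2+1=1

4,1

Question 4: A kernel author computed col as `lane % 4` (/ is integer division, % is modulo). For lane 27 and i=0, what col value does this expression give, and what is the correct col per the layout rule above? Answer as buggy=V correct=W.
`lane % 4`[27,0]->3
27: gid=6,tid=3
[0] (3*2+0+0,6) = (6,6)
col: 3 vs 6

buggy=3 correct=6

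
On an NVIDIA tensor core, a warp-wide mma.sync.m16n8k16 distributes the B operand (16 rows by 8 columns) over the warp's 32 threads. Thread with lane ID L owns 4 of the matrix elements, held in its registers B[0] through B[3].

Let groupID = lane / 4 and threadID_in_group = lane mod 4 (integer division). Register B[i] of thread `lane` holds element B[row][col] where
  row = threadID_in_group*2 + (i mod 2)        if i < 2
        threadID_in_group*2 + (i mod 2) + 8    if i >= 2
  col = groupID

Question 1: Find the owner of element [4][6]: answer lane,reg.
26,0

c:6=>grp=6  r:4=>rB=0,tig=2,lo=0
L=6*4+2=26  i=0*2+0=0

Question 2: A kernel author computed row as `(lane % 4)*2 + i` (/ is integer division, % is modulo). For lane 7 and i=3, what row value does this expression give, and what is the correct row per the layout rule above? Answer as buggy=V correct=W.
buggy=9 correct=15

`(lane % 4)*2 + i`[7,3]->9
7: gid=1,tid=3
[3] (3*2+1+8,1) = (15,1)
row: 9 vs 15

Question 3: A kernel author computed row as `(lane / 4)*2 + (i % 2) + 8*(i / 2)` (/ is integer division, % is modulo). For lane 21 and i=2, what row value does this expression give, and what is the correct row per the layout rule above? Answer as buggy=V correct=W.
`(lane / 4)*2 + (i % 2) + 8*(i / 2)`[21,2]->18
L=21->g=21>>2=5, t=21&3=1
[2]->row 1·2+0+8=10  col g=5
row: 18 vs 10

buggy=18 correct=10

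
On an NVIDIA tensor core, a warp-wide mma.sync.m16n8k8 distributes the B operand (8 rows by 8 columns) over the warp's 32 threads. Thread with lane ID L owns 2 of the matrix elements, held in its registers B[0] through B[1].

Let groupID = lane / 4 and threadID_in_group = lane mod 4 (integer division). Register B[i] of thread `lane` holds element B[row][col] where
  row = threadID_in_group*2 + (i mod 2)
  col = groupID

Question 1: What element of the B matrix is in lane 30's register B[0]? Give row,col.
4,7

lane 30: gr=7 (30/4), th=2 (30%4)
i=0: r=2*2+0=4, c=gr=7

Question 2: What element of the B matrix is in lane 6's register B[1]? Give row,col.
6: gr=1,th=2
[1] (2*2+1,1) = (5,1)

5,1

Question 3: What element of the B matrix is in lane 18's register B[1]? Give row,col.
lane 18: gid=4 (18/4), tid=2 (18%4)
i=1: r=2*2+1=5, c=gid=4

5,4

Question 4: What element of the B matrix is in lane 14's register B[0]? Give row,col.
4,3

L=14=>grp=14>>2=3, tig=14&3=2
[0]=>row 2·2+0=4  col grp=3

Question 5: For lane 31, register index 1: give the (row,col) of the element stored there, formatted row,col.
7,7

31: g=7,t=3
[1] (3*2+1,7) = (7,7)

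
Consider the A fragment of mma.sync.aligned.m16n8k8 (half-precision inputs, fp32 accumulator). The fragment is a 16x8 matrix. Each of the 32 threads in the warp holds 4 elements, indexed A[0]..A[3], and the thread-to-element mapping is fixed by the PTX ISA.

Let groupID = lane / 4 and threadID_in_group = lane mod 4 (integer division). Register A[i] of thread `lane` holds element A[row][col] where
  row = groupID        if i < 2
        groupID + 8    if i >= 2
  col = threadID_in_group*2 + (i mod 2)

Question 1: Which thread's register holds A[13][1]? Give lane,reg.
r=13->g=5,rb=1  c=1->t=0,b0=1
L=5*4+0=20  i=1*2+1=3

20,3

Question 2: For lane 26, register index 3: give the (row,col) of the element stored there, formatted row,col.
lane 26->26/4=6, 26 mod 4=2
i=3  r:6+8->14  c:2·2+1->5

14,5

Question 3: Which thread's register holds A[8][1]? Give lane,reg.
r: 8->gid=0,r8=1  c: 1->tid=0,i&1=1
L=0*4+0=0  i=1*2+1=3

0,3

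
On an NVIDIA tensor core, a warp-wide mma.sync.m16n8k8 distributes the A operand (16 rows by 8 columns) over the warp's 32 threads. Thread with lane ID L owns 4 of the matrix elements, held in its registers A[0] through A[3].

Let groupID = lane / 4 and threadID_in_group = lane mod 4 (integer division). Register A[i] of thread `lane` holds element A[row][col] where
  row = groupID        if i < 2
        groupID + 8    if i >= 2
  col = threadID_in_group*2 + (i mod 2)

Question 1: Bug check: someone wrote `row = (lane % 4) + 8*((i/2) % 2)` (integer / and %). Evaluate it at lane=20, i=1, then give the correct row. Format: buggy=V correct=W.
`(lane % 4) + 8*((i/2) % 2)`[20,1]→0
lane 20: G=5 (20/4), T=0 (20%4)
i=1: r=5+0=5, c=0*2+1=1
row: 0 vs 5

buggy=0 correct=5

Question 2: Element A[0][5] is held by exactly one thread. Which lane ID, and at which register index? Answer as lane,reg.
2,1

r: 0->gid=0,r8=0  c: 5->tid=2,i&1=1
L=0*4+2=2  i=0*2+1=1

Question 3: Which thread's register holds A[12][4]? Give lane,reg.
18,2

r:12=>grp=4,rB=1  c:4=>tig=2,lo=0
L=4*4+2=18  i=1*2+0=2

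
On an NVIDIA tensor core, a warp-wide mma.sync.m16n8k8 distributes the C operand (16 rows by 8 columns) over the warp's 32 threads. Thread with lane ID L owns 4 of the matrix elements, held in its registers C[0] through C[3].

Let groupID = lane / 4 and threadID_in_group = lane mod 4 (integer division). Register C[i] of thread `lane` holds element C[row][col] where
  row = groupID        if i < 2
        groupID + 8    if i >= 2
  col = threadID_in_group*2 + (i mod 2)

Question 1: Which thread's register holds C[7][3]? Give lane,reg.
29,1

r=7⇒gr=7,Rb=0  c=3⇒th=1,odd=1
L=7*4+1=29  i=0*2+1=1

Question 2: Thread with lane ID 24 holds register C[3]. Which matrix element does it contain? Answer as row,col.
14,1

lane 24: g=6 (24/4), t=0 (24%4)
i=3: r=6+8=14, c=0*2+1=1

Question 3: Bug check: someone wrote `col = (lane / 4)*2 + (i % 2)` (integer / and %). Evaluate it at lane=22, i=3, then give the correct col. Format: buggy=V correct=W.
`(lane / 4)*2 + (i % 2)`[22,3]→11
22: G=5,T=2
[3] (5+8,2*2+1) = (13,5)
col: 11 vs 5

buggy=11 correct=5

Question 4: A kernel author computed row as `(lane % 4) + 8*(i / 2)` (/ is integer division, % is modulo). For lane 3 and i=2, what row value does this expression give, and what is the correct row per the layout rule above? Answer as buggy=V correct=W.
buggy=11 correct=8

`(lane % 4) + 8*(i / 2)`[3,2]->11
L=3->g=3>>2=0, t=3&3=3
[2]->row 0+8=8  col 3·2+0=6
row: 11 vs 8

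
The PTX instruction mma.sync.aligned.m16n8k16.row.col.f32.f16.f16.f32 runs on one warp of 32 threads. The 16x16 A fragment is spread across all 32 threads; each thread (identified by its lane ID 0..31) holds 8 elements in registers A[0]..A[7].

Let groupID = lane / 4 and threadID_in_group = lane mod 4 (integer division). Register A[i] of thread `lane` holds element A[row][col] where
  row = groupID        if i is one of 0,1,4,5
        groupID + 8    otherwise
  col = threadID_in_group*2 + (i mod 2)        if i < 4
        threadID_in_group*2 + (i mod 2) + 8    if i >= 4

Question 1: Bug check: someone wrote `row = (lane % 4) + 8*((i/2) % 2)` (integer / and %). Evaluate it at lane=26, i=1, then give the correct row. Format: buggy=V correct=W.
buggy=2 correct=6

`(lane % 4) + 8*((i/2) % 2)`[26,1]->2
lane 26->26/4=6, 26 mod 4=2
i=1  r:6+0->6  c:2·2+1+0->5
row: 2 vs 6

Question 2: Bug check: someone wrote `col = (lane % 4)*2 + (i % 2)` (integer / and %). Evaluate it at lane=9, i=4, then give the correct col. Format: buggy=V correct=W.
buggy=2 correct=10

`(lane % 4)*2 + (i % 2)`[9,4]=>2
L=9=>grp=9>>2=2, tig=9&3=1
[4]=>row 2+0=2  col 1·2+0+8=10
col: 2 vs 10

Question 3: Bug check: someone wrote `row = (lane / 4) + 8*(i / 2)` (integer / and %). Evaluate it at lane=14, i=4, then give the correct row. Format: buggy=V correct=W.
`(lane / 4) + 8*(i / 2)`[14,4]=>19
lane 14=>14/4=3, 14 mod 4=2
i=4  r:3+0=>3  c:2·2+0+8=>12
row: 19 vs 3

buggy=19 correct=3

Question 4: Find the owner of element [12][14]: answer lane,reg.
19,6

r: 12->gid=4,r8=1  c: 14->c8=1,tid=3,i&1=0
L=4*4+3=19  i=1*4+1*2+0=6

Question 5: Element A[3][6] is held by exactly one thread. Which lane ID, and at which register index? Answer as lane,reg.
r=3→G=3,rhi=0  c=6→chi=0,T=3,p=0
L=3*4+3=15  i=0*4+0*2+0=0

15,0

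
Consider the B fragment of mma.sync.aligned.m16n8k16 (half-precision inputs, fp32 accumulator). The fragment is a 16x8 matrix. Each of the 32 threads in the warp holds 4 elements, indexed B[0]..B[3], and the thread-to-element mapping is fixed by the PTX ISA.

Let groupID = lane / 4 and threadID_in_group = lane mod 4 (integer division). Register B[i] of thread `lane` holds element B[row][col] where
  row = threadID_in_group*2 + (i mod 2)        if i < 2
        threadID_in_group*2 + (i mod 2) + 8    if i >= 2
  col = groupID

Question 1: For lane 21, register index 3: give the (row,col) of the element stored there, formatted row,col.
11,5

L=21->gid=21>>2=5, tid=21&3=1
[3]->row 1·2+1+8=11  col gid=5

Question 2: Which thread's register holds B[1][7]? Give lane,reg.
28,1

c=7→G=7  r=1→rhi=0,T=0,p=1
L=7*4+0=28  i=0*2+1=1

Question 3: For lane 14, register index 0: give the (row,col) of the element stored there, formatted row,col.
lane 14⇒14/4=3, 14 mod 4=2
i=0  r:2·2+0+0⇒4  c:3

4,3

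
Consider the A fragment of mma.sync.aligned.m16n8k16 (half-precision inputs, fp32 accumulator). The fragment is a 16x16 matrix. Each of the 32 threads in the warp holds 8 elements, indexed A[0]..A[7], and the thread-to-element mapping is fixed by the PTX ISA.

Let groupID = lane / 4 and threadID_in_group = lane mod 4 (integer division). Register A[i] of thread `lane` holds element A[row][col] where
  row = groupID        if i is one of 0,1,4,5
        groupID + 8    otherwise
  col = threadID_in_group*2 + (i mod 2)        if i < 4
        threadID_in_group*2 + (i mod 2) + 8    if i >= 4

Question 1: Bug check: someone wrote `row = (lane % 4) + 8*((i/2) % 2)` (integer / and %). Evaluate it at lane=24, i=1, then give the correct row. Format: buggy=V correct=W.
buggy=0 correct=6

`(lane % 4) + 8*((i/2) % 2)`[24,1]→0
24: G=6,T=0
[1] (6+0,0*2+1+0) = (6,1)
row: 0 vs 6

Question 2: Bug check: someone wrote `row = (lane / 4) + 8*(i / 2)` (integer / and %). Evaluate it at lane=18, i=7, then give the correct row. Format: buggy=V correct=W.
`(lane / 4) + 8*(i / 2)`[18,7]⇒28
lane 18: gr=4 (18/4), th=2 (18%4)
i=7: r=4+8=12, c=2*2+1+8=13
row: 28 vs 12

buggy=28 correct=12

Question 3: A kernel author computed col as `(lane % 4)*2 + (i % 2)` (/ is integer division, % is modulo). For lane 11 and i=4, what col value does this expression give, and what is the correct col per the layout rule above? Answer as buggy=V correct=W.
buggy=6 correct=14

`(lane % 4)*2 + (i % 2)`[11,4]->6
11: gid=2,tid=3
[4] (2+0,3*2+0+8) = (2,14)
col: 6 vs 14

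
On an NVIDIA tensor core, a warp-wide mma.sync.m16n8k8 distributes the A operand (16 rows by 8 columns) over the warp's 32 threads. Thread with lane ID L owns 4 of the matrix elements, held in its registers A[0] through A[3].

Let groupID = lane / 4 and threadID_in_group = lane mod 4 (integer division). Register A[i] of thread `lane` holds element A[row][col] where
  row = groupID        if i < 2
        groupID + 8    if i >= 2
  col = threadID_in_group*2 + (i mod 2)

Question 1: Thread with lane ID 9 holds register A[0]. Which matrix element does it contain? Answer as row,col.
lane 9: g=2 (9/4), t=1 (9%4)
i=0: r=2+0=2, c=1*2+0=2

2,2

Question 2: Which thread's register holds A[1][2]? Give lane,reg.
r=1→G=1,rhi=0  c=2→T=1,p=0
L=1*4+1=5  i=0*2+0=0

5,0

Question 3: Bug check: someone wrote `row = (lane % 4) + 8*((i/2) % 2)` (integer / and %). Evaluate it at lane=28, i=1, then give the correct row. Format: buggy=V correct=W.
`(lane % 4) + 8*((i/2) % 2)`[28,1]→0
lane 28: G=7 (28/4), T=0 (28%4)
i=1: r=7+0=7, c=0*2+1=1
row: 0 vs 7

buggy=0 correct=7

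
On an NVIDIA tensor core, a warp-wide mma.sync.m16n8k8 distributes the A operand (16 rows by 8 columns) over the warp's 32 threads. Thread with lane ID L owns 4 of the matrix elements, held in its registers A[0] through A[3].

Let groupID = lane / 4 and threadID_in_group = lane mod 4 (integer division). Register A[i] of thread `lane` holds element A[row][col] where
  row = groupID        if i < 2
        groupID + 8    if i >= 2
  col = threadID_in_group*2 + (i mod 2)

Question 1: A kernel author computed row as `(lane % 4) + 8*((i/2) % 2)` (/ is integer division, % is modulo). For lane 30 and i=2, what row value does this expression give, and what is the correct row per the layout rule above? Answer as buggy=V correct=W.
`(lane % 4) + 8*((i/2) % 2)`[30,2]⇒10
lane 30⇒30/4=7, 30 mod 4=2
i=2  r:7+8⇒15  c:2·2+0⇒4
row: 10 vs 15

buggy=10 correct=15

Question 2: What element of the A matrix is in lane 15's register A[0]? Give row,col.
3,6

L=15⇒gr=15>>2=3, th=15&3=3
[0]⇒row 3+0=3  col 3·2+0=6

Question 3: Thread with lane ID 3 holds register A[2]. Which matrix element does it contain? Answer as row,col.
L=3->gid=3>>2=0, tid=3&3=3
[2]->row 0+8=8  col 3·2+0=6

8,6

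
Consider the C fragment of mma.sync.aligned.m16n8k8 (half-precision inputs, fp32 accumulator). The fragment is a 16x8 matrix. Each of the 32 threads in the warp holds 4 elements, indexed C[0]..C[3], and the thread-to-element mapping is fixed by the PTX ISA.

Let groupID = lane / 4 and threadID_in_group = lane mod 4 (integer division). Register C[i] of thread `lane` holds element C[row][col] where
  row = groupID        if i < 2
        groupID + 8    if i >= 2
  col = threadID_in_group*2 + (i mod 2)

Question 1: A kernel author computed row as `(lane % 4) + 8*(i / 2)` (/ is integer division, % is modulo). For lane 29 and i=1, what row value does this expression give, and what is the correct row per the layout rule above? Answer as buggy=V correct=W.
`(lane % 4) + 8*(i / 2)`[29,1]→1
lane 29→29/4=7, 29 mod 4=1
i=1  r:7+0→7  c:2·1+1→3
row: 1 vs 7

buggy=1 correct=7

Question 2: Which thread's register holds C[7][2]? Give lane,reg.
r=7⇒gr=7,Rb=0  c=2⇒th=1,odd=0
L=7*4+1=29  i=0*2+0=0

29,0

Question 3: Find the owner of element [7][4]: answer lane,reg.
30,0

r=7→G=7,rhi=0  c=4→T=2,p=0
L=7*4+2=30  i=0*2+0=0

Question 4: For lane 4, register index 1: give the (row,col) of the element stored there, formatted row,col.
1,1

4: gr=1,th=0
[1] (1+0,0*2+1) = (1,1)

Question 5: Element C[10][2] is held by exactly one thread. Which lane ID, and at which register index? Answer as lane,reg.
9,2

r=10->g=2,rb=1  c=2->t=1,b0=0
L=2*4+1=9  i=1*2+0=2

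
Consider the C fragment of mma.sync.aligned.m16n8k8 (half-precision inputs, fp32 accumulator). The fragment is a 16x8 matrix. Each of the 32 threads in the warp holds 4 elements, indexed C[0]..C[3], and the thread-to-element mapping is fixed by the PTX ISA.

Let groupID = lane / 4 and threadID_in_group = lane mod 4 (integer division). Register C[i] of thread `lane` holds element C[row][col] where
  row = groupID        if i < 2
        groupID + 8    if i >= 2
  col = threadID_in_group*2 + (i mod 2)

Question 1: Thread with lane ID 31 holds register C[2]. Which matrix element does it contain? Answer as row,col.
31: gid=7,tid=3
[2] (7+8,3*2+0) = (15,6)

15,6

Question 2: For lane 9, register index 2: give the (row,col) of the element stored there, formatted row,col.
9: gid=2,tid=1
[2] (2+8,1*2+0) = (10,2)

10,2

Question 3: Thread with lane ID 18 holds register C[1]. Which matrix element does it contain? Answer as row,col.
lane 18: gid=4 (18/4), tid=2 (18%4)
i=1: r=4+0=4, c=2*2+1=5

4,5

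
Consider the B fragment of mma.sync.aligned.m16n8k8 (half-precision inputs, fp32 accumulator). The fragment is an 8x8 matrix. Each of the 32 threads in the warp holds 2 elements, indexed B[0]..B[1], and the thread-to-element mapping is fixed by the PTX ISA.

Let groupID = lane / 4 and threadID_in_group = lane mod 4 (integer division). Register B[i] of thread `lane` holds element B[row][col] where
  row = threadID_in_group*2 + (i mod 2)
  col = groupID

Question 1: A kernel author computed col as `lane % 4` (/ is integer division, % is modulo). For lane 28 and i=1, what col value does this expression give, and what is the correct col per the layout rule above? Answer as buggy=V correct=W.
`lane % 4`[28,1]⇒0
lane 28⇒28/4=7, 28 mod 4=0
i=1  r:2·0+1⇒1  c:7
col: 0 vs 7

buggy=0 correct=7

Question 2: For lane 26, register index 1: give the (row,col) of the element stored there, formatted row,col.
lane 26: gr=6 (26/4), th=2 (26%4)
i=1: r=2*2+1=5, c=gr=6

5,6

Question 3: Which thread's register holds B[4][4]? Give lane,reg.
18,0

c=4⇒gr=4  r=4⇒th=2,odd=0
L=4*4+2=18  i=0=0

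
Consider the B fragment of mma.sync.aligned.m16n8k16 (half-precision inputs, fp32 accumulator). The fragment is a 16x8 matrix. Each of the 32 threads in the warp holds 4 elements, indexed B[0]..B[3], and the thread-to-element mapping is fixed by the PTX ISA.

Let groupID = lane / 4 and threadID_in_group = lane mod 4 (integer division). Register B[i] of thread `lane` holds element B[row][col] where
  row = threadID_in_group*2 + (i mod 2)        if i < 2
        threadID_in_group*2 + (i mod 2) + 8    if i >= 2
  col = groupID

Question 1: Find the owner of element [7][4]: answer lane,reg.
19,1

c=4→G=4  r=7→rhi=0,T=3,p=1
L=4*4+3=19  i=0*2+1=1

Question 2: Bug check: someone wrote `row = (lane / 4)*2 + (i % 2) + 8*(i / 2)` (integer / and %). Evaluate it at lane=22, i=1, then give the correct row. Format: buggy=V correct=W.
`(lane / 4)*2 + (i % 2) + 8*(i / 2)`[22,1]→11
L=22→G=22>>2=5, T=22&3=2
[1]→row 2·2+1+0=5  col G=5
row: 11 vs 5

buggy=11 correct=5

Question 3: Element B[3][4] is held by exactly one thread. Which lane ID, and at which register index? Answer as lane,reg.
c=4→G=4  r=3→rhi=0,T=1,p=1
L=4*4+1=17  i=0*2+1=1

17,1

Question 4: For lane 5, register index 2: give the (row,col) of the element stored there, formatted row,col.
5: gid=1,tid=1
[2] (1*2+0+8,1) = (10,1)

10,1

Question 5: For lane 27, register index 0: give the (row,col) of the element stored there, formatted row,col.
6,6

lane 27->27/4=6, 27 mod 4=3
i=0  r:2·3+0+0->6  c:6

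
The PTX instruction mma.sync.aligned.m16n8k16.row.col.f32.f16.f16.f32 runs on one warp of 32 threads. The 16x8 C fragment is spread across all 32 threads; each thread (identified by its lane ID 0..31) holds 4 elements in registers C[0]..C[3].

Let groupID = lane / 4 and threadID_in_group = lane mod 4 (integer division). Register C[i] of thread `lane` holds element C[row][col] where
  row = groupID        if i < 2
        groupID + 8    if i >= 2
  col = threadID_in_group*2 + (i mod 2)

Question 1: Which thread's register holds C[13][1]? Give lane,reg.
r=13⇒gr=5,Rb=1  c=1⇒th=0,odd=1
L=5*4+0=20  i=1*2+1=3

20,3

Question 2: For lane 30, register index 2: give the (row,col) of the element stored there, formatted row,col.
15,4

30: gr=7,th=2
[2] (7+8,2*2+0) = (15,4)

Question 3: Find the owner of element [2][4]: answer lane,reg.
10,0

r=2->g=2,rb=0  c=4->t=2,b0=0
L=2*4+2=10  i=0*2+0=0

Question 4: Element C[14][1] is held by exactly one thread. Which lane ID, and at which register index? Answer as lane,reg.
r=14->g=6,rb=1  c=1->t=0,b0=1
L=6*4+0=24  i=1*2+1=3

24,3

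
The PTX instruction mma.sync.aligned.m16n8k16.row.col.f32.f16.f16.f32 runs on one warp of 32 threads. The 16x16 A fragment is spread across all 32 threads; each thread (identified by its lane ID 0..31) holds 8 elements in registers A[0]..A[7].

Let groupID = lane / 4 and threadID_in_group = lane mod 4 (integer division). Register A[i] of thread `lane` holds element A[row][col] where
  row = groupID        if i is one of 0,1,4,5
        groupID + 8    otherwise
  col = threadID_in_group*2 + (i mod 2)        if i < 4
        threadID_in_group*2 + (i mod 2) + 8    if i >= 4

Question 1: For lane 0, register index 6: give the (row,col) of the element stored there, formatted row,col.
lane 0: gid=0 (0/4), tid=0 (0%4)
i=6: r=0+8=8, c=0*2+0+8=8

8,8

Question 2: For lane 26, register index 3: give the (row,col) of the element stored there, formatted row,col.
14,5

26: gr=6,th=2
[3] (6+8,2*2+1+0) = (14,5)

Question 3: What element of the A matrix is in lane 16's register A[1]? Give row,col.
L=16->g=16>>2=4, t=16&3=0
[1]->row 4+0=4  col 0·2+1+0=1

4,1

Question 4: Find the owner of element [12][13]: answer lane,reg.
18,7

r=12→G=4,rhi=1  c=13→chi=1,T=2,p=1
L=4*4+2=18  i=1*4+1*2+1=7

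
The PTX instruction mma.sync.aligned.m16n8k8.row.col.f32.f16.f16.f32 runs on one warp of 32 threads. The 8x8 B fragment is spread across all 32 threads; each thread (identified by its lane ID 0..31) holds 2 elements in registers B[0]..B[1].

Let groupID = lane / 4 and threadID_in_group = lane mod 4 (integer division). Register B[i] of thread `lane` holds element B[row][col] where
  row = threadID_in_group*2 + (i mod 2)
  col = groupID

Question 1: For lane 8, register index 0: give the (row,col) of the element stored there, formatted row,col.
0,2

8: gid=2,tid=0
[0] (0*2+0,2) = (0,2)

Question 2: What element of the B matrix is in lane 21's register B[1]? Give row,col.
3,5

21: grp=5,tig=1
[1] (1*2+1,5) = (3,5)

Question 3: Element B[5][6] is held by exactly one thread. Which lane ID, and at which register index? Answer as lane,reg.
26,1

c=6⇒gr=6  r=5⇒th=2,odd=1
L=6*4+2=26  i=1=1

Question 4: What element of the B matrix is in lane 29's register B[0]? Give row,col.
29: g=7,t=1
[0] (1*2+0,7) = (2,7)

2,7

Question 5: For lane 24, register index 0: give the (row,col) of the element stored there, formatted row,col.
L=24→G=24>>2=6, T=24&3=0
[0]→row 0·2+0=0  col G=6

0,6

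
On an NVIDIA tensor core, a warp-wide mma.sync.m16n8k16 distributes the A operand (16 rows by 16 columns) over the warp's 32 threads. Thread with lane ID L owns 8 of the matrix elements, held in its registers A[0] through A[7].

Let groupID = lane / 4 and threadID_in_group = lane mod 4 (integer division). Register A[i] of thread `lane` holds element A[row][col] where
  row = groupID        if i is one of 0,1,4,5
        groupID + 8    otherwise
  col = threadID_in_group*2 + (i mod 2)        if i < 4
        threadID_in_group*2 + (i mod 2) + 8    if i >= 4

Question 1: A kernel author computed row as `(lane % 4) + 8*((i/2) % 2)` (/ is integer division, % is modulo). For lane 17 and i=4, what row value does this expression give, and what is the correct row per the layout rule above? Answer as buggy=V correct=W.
`(lane % 4) + 8*((i/2) % 2)`[17,4]=>1
17: grp=4,tig=1
[4] (4+0,1*2+0+8) = (4,10)
row: 1 vs 4

buggy=1 correct=4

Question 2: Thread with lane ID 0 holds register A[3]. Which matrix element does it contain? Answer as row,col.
8,1

lane 0->0/4=0, 0 mod 4=0
i=3  r:0+8->8  c:2·0+1+0->1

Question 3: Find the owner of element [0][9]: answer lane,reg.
0,5

r: 0->gid=0,r8=0  c: 9->c8=1,tid=0,i&1=1
L=0*4+0=0  i=1*4+0*2+1=5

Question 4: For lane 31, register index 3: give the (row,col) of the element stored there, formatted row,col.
31: g=7,t=3
[3] (7+8,3*2+1+0) = (15,7)

15,7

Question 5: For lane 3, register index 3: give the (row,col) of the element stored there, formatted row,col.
8,7

L=3→G=3>>2=0, T=3&3=3
[3]→row 0+8=8  col 3·2+1+0=7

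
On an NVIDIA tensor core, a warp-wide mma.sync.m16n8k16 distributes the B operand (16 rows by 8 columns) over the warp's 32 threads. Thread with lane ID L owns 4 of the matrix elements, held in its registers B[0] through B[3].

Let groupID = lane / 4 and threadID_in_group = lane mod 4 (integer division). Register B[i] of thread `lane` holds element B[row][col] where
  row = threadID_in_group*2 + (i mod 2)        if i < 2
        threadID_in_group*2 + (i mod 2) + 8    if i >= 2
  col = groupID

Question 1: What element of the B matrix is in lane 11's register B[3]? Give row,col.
15,2

L=11⇒gr=11>>2=2, th=11&3=3
[3]⇒row 3·2+1+8=15  col gr=2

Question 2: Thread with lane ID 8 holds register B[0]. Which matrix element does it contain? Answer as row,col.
lane 8->8/4=2, 8 mod 4=0
i=0  r:2·0+0+0->0  c:2

0,2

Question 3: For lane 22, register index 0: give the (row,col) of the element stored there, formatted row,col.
4,5

lane 22=>22/4=5, 22 mod 4=2
i=0  r:2·2+0+0=>4  c:5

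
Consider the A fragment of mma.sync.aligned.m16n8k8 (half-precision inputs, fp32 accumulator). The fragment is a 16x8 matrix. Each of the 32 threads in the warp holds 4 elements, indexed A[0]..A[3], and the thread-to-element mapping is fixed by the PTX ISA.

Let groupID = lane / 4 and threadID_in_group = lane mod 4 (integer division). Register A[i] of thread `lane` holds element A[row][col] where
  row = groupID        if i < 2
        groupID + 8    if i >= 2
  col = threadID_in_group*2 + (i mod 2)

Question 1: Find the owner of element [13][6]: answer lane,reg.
23,2

r=13->g=5,rb=1  c=6->t=3,b0=0
L=5*4+3=23  i=1*2+0=2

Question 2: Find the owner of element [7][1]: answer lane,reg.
r=7⇒gr=7,Rb=0  c=1⇒th=0,odd=1
L=7*4+0=28  i=0*2+1=1

28,1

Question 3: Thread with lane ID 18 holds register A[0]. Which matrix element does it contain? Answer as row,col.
L=18→G=18>>2=4, T=18&3=2
[0]→row 4+0=4  col 2·2+0=4

4,4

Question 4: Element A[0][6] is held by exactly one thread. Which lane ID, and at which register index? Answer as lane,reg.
r: 0->gid=0,r8=0  c: 6->tid=3,i&1=0
L=0*4+3=3  i=0*2+0=0

3,0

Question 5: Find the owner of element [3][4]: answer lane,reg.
14,0

r:3=>grp=3,rB=0  c:4=>tig=2,lo=0
L=3*4+2=14  i=0*2+0=0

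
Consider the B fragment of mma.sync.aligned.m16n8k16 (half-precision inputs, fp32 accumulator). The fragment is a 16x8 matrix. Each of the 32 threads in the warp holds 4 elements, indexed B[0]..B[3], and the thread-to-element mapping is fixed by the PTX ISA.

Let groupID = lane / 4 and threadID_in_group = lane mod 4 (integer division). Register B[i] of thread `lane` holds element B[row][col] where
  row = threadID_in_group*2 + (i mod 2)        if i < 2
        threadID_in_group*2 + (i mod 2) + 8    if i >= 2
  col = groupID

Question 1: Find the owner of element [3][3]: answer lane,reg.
c: 3->gid=3  r: 3->r8=0,tid=1,i&1=1
L=3*4+1=13  i=0*2+1=1

13,1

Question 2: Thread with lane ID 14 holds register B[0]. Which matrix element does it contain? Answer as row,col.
lane 14: gid=3 (14/4), tid=2 (14%4)
i=0: r=2*2+0+0=4, c=gid=3

4,3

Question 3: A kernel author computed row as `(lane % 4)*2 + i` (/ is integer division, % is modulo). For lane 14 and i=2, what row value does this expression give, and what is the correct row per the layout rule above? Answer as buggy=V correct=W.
buggy=6 correct=12

`(lane % 4)*2 + i`[14,2]→6
L=14→G=14>>2=3, T=14&3=2
[2]→row 2·2+0+8=12  col G=3
row: 6 vs 12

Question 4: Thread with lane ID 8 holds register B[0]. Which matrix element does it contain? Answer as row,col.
0,2

lane 8: G=2 (8/4), T=0 (8%4)
i=0: r=0*2+0+0=0, c=G=2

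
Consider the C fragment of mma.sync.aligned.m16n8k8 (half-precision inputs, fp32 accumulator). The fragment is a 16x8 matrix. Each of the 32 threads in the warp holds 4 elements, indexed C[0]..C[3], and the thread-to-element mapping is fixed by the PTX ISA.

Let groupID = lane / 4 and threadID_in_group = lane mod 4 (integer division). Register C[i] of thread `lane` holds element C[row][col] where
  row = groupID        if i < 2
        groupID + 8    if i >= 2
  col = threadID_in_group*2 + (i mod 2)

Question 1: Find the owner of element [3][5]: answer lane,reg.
14,1

r: 3->gid=3,r8=0  c: 5->tid=2,i&1=1
L=3*4+2=14  i=0*2+1=1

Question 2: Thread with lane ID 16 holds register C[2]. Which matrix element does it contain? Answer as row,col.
12,0

16: g=4,t=0
[2] (4+8,0*2+0) = (12,0)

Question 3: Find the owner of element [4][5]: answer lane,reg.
r=4->g=4,rb=0  c=5->t=2,b0=1
L=4*4+2=18  i=0*2+1=1

18,1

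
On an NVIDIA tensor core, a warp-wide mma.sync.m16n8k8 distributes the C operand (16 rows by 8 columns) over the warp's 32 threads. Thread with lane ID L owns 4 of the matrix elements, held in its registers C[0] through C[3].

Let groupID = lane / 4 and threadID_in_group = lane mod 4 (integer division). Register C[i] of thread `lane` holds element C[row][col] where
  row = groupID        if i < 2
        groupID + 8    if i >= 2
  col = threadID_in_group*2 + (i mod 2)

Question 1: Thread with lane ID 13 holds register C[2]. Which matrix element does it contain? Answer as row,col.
11,2

L=13->gid=13>>2=3, tid=13&3=1
[2]->row 3+8=11  col 1·2+0=2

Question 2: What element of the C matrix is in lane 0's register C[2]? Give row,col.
8,0

0: gr=0,th=0
[2] (0+8,0*2+0) = (8,0)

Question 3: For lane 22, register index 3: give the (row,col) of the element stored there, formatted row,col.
13,5

lane 22=>22/4=5, 22 mod 4=2
i=3  r:5+8=>13  c:2·2+1=>5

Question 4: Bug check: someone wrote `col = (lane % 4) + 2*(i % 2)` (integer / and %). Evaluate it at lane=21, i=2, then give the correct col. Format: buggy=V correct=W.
`(lane % 4) + 2*(i % 2)`[21,2]=>1
lane 21=>21/4=5, 21 mod 4=1
i=2  r:5+8=>13  c:2·1+0=>2
col: 1 vs 2

buggy=1 correct=2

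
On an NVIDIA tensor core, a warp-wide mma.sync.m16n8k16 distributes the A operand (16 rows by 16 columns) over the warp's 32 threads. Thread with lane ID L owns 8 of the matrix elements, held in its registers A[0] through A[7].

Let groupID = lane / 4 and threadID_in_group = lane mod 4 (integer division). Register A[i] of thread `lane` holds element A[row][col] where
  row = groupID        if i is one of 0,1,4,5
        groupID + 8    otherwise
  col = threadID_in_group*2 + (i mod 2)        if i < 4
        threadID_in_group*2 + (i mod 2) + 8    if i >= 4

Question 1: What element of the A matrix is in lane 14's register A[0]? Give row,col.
L=14=>grp=14>>2=3, tig=14&3=2
[0]=>row 3+0=3  col 2·2+0+0=4

3,4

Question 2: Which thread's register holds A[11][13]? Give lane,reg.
r=11→G=3,rhi=1  c=13→chi=1,T=2,p=1
L=3*4+2=14  i=1*4+1*2+1=7

14,7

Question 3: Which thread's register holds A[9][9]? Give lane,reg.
4,7

r=9->g=1,rb=1  c=9->cb=1,t=0,b0=1
L=1*4+0=4  i=1*4+1*2+1=7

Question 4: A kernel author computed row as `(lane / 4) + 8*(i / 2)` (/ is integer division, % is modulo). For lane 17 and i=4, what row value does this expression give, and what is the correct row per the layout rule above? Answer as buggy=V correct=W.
buggy=20 correct=4

`(lane / 4) + 8*(i / 2)`[17,4]->20
L=17->gid=17>>2=4, tid=17&3=1
[4]->row 4+0=4  col 1·2+0+8=10
row: 20 vs 4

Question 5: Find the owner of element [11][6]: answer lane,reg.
r:11=>grp=3,rB=1  c:6=>cB=0,tig=3,lo=0
L=3*4+3=15  i=0*4+1*2+0=2

15,2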